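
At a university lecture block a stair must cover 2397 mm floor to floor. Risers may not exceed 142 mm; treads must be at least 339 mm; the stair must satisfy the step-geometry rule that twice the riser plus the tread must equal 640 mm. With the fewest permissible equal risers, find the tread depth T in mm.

358 mm

2397 / 142 = 16.880 → round up to 17 risers.
Riser R = 2397 / 17 = 141 mm, within the 142 mm limit.
T = 640 − 2·141 = 358 mm, which satisfies the 339 mm minimum.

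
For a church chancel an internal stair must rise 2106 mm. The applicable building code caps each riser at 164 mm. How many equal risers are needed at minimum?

At most 164 each: 2106/164 = 12.84, giving 13 risers.

13 risers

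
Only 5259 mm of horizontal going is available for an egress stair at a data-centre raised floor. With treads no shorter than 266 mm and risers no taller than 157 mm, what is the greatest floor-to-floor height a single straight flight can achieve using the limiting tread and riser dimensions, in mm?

3140 mm

Treads that fit: ⌊5259 / 266⌋ = 19.
Risers = treads + 1 = 20.
Maximum height = 20 × 157 = 3140 mm.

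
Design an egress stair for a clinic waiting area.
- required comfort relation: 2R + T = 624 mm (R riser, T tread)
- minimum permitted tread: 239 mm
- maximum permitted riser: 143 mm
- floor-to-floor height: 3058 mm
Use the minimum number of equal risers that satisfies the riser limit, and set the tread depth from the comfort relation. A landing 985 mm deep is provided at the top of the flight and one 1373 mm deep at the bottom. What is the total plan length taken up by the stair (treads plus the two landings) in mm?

3058 / 143 = 21.38, so 22 risers are needed.
Riser R = 3058 / 22 = 139 mm, within the 143 mm limit.
T = 624 − 2·139 = 346 mm, which satisfies the 239 mm minimum.
Treads = 22 − 1 = 21; going = 21 × 346 = 7266 mm.
Add landings: 7266 + 985 + 1373 = 9624 mm.

9624 mm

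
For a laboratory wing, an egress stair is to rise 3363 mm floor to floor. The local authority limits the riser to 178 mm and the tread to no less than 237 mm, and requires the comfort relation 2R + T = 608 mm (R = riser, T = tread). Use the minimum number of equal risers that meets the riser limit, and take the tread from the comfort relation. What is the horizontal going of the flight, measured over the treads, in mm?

4572 mm

3363 / 178 = 18.89, so 19 risers are needed.
R = 3363 ÷ 19 = 177 mm.
From 2R + T = 608: T = 608 − 354 = 254 mm.
Treads = 19 − 1 = 18; going = 18 × 254 = 4572 mm.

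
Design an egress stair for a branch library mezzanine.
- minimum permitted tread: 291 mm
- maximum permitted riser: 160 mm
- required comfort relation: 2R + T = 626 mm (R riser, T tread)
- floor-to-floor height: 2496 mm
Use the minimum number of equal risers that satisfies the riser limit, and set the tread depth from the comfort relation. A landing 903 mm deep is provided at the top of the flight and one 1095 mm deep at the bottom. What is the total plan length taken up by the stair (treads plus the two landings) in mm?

6708 mm

At most 160 each: 2496/160 = 15.60, giving 16 risers.
R = 2496 ÷ 16 = 156 mm.
Tread T = 626 − 2 × 156 = 314 mm (≥ 291 mm).
Treads = 16 − 1 = 15; going = 15 × 314 = 4710 mm.
Enclosure = 4710 + 903 + 1095 = 6708 mm.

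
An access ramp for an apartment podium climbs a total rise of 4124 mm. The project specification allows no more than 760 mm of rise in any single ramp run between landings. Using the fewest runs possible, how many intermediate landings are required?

5 intermediate landings

4124 / 760 = 5.426 → round up to 6 ramp runs.
6 runs are separated by 5 intermediate landings.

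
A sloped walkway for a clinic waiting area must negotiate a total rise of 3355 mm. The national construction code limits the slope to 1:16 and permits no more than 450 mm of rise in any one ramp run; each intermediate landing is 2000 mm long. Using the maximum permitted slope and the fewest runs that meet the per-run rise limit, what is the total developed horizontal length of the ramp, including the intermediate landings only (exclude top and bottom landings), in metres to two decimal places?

At most 450 each: 3355/450 = 7.46, giving 8 ramp runs. That means 7 intermediate landings.
Horizontal run for 3355 mm of rise at 1:16 is 3355 × 16 = 53680 mm.
7 intermediate landings contribute 7 × 2000 = 14000 mm.
Total developed length = 53680 + 14000 = 67680 mm.
= 67.68 m.

67.68 m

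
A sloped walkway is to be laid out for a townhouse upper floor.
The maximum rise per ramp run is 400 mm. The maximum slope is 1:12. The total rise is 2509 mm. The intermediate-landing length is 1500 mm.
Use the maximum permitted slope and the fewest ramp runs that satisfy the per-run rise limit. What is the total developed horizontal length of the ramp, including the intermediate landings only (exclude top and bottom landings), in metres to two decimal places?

39.11 m

At most 400 each: 2509/400 = 6.27, giving 7 ramp runs. That means 6 intermediate landings.
Horizontal run for 2509 mm of rise at 1:12 is 2509 × 12 = 30108 mm.
6 intermediate landings contribute 6 × 1500 = 9000 mm.
Total developed length = 30108 + 9000 = 39108 mm.
= 39.11 m.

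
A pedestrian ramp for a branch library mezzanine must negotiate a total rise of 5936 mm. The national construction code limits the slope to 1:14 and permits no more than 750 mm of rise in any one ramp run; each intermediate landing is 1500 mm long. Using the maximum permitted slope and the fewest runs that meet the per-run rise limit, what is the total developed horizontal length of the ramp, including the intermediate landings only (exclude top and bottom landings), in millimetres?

5936 / 750 = 7.915 → round up to 8 ramp runs. That means 7 intermediate landings.
Horizontal run for 5936 mm of rise at 1:14 is 5936 × 14 = 83104 mm.
Intermediate landings: 7 × 1500 = 10500 mm.
Developed length = 83104 + 10500 = 93604 mm.

93604 mm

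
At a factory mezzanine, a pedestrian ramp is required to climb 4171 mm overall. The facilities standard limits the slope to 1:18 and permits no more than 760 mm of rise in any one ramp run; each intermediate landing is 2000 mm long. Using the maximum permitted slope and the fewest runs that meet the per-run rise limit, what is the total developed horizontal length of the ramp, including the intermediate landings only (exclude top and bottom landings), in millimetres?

4171 / 760 = 5.488 → round up to 6 ramp runs. That means 5 intermediate landings.
Horizontal run for 4171 mm of rise at 1:18 is 4171 × 18 = 75078 mm.
Intermediate landings: 5 × 2000 = 10000 mm.
Total developed length = 75078 + 10000 = 85078 mm.

85078 mm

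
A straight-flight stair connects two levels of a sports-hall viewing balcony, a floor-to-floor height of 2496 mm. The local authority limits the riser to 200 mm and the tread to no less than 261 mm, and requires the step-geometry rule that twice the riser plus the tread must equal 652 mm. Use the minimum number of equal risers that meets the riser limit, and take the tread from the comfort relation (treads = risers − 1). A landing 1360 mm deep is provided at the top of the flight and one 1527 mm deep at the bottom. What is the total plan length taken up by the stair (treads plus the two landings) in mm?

6103 mm

2496 / 200 = 12.480 → round up to 13 risers.
R = 2496 ÷ 13 = 192 mm.
From 2R + T = 652: T = 652 − 384 = 268 mm.
13 risers give 12 treads; going = 12 × 268 = 3216 mm.
Enclosure = 3216 + 1360 + 1527 = 6103 mm.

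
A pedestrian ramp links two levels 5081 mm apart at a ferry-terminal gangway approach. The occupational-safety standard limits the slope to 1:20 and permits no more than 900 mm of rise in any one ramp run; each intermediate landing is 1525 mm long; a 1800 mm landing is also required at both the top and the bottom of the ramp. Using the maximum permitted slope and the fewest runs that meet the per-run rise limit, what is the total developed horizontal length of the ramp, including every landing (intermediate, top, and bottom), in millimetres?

112845 mm

5081 / 900 = 5.65, so 6 ramp runs are needed. That means 5 intermediate landings.
Horizontal run for 5081 mm of rise at 1:20 is 5081 × 20 = 101620 mm.
5 intermediate landings contribute 5 × 1525 = 7625 mm.
Top and bottom landings: 2 × 1800 = 3600 mm.
Total = 101620 + 7625 + 3600 = 112845 mm.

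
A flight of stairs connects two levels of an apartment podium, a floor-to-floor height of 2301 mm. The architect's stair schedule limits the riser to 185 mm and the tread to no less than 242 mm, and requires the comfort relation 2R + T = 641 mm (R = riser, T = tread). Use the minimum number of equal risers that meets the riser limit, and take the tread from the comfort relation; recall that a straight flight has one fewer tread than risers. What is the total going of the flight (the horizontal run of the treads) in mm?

At most 185 each: 2301/185 = 12.44, giving 13 risers.
R = 2301 ÷ 13 = 177 mm.
T = 641 − 2·177 = 287 mm, which satisfies the 242 mm minimum.
13 risers give 12 treads; going = 12 × 287 = 3444 mm.

3444 mm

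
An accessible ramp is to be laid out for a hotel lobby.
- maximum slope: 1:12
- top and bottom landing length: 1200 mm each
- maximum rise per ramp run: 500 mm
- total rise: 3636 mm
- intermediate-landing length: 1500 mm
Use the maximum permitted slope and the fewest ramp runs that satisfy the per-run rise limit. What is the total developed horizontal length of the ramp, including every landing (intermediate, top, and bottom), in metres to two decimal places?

56.53 m

⌈3636/500⌉ = 8 ramp runs. That means 7 intermediate landings.
Ramp run (horizontal) at 1:12: 3636 × 12 = 43632 mm.
7 intermediate landings contribute 7 × 1500 = 10500 mm.
Top and bottom landings: 2 × 1200 = 2400 mm.
Total = 43632 + 10500 + 2400 = 56532 mm.
= 56.53 m.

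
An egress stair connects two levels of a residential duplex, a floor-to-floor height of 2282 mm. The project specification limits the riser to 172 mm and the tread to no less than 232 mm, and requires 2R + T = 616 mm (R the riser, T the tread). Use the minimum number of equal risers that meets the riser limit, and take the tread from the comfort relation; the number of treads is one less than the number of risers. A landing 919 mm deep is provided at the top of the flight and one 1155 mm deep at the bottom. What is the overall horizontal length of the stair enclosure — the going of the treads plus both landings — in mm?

2282 / 172 = 13.267 → round up to 14 risers.
Riser R = 2282 / 14 = 163 mm, within the 172 mm limit.
Tread T = 616 − 2 × 163 = 290 mm (≥ 232 mm).
14 risers give 13 treads; going = 13 × 290 = 3770 mm.
Enclosure = 3770 + 919 + 1155 = 5844 mm.

5844 mm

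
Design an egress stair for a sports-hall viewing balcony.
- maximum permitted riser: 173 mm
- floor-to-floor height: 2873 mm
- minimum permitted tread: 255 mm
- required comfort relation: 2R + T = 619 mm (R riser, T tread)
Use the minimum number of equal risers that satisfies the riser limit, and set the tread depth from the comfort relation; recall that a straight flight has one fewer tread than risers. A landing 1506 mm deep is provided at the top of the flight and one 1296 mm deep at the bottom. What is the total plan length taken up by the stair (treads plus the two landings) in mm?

At most 173 each: 2873/173 = 16.61, giving 17 risers.
Each riser is 2873/17 = 169 mm (≤ 173 mm).
From 2R + T = 619: T = 619 − 338 = 281 mm.
Going = (17 − 1) × 281 = 4496 mm.
Add landings: 4496 + 1506 + 1296 = 7298 mm.

7298 mm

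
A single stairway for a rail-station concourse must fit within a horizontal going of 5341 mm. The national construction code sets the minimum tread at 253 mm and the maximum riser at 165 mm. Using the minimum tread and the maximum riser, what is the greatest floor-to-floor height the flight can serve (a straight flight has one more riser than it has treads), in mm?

3630 mm

Treads that fit: ⌊5341 / 253⌋ = 21.
Risers = treads + 1 = 22.
Maximum height = 22 × 165 = 3630 mm.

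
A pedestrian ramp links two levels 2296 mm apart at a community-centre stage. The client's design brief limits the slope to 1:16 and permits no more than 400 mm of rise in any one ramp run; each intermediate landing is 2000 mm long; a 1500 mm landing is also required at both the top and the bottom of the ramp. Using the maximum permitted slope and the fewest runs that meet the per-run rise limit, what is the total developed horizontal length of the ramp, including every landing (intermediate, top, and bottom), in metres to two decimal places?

49.74 m

2296 / 400 = 5.74, so 6 ramp runs are needed. That means 5 intermediate landings.
Horizontal run for 2296 mm of rise at 1:16 is 2296 × 16 = 36736 mm.
Intermediate landings: 5 × 2000 = 10000 mm.
Top and bottom landings: 2 × 1500 = 3000 mm.
Total = 36736 + 10000 + 3000 = 49736 mm.
= 49.74 m.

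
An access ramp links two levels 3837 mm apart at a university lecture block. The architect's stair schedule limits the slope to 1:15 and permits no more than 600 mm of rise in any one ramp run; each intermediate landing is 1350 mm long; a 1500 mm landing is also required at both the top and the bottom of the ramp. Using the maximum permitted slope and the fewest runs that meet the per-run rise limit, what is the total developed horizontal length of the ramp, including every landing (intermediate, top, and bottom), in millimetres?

3837 / 600 = 6.39, so 7 ramp runs are needed. That means 6 intermediate landings.
Horizontal run for 3837 mm of rise at 1:15 is 3837 × 15 = 57555 mm.
6 intermediate landings contribute 6 × 1350 = 8100 mm.
Top and bottom landings: 2 × 1500 = 3000 mm.
Total = 57555 + 8100 + 3000 = 68655 mm.

68655 mm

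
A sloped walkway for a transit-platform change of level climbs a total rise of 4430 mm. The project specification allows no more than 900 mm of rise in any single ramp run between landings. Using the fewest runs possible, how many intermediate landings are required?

⌈4430/900⌉ = 5 ramp runs.
5 runs are separated by 4 intermediate landings.

4 intermediate landings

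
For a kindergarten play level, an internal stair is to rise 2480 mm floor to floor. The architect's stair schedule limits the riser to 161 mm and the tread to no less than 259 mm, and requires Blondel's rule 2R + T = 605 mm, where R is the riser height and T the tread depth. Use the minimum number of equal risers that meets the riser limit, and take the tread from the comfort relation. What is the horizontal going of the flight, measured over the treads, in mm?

2480 / 161 = 15.404 → round up to 16 risers.
R = 2480 ÷ 16 = 155 mm.
Tread T = 605 − 2 × 155 = 295 mm (≥ 259 mm).
Going = (16 − 1) × 295 = 4425 mm.

4425 mm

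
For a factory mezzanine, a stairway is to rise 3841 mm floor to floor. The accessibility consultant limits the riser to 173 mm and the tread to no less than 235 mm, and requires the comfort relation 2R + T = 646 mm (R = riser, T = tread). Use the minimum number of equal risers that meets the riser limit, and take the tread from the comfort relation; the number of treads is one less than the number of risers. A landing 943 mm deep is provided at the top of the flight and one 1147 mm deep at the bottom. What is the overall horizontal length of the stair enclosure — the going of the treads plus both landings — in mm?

8954 mm

3841 / 173 = 22.202 → round up to 23 risers.
Riser R = 3841 / 23 = 167 mm, within the 173 mm limit.
T = 646 − 2·167 = 312 mm, which satisfies the 235 mm minimum.
Treads = 23 − 1 = 22; going = 22 × 312 = 6864 mm.
Enclosure = 6864 + 943 + 1147 = 8954 mm.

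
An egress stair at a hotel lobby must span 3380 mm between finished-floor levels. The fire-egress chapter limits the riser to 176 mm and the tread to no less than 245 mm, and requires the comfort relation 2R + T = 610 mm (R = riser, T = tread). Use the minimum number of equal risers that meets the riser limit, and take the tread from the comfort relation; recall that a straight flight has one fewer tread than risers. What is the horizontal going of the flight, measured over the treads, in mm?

5168 mm

At most 176 each: 3380/176 = 19.20, giving 20 risers.
Riser R = 3380 / 20 = 169 mm, within the 176 mm limit.
From 2R + T = 610: T = 610 − 338 = 272 mm.
Going = (20 − 1) × 272 = 5168 mm.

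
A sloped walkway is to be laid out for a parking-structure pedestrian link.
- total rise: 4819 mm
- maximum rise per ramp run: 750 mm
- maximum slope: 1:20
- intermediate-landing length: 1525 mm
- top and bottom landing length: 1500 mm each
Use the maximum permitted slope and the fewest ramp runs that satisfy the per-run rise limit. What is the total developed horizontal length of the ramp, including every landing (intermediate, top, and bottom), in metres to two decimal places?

At most 750 each: 4819/750 = 6.43, giving 7 ramp runs. That means 6 intermediate landings.
Ramp run (horizontal) at 1:20: 4819 × 20 = 96380 mm.
6 intermediate landings contribute 6 × 1525 = 9150 mm.
Top and bottom landings: 2 × 1500 = 3000 mm.
Total = 96380 + 9150 + 3000 = 108530 mm.
= 108.53 m.

108.53 m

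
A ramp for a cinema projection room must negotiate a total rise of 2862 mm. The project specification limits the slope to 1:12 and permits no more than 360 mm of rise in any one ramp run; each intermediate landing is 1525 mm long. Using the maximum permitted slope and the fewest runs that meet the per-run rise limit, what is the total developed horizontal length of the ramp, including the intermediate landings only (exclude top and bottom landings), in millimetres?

2862 / 360 = 7.95, so 8 ramp runs are needed. That means 7 intermediate landings.
Horizontal run for 2862 mm of rise at 1:12 is 2862 × 12 = 34344 mm.
Intermediate landings: 7 × 1525 = 10675 mm.
Developed length = 34344 + 10675 = 45019 mm.

45019 mm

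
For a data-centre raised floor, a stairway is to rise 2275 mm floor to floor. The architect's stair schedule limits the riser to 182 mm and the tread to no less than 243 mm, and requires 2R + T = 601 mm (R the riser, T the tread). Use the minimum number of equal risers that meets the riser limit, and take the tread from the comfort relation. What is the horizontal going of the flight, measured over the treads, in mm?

At most 182 each: 2275/182 = 12.50, giving 13 risers.
Riser R = 2275 / 13 = 175 mm, within the 182 mm limit.
Tread T = 601 − 2 × 175 = 251 mm (≥ 243 mm).
Going = (13 − 1) × 251 = 3012 mm.

3012 mm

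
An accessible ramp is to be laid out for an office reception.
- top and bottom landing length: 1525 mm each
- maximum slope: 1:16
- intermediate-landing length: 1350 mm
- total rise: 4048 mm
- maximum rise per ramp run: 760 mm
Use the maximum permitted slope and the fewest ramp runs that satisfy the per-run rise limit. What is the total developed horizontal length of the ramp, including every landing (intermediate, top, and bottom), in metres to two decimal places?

74.57 m

At most 760 each: 4048/760 = 5.33, giving 6 ramp runs. That means 5 intermediate landings.
Horizontal run for 4048 mm of rise at 1:16 is 4048 × 16 = 64768 mm.
5 intermediate landings contribute 5 × 1350 = 6750 mm.
Top and bottom landings: 2 × 1525 = 3050 mm.
Total = 64768 + 6750 + 3050 = 74568 mm.
= 74.57 m.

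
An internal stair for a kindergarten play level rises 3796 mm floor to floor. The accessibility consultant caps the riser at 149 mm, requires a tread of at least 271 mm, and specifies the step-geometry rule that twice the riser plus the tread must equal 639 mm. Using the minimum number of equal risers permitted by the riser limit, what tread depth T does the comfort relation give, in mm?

3796 / 149 = 25.48, so 26 risers are needed.
Each riser is 3796/26 = 146 mm (≤ 149 mm).
T = 639 − 2·146 = 347 mm, which satisfies the 271 mm minimum.

347 mm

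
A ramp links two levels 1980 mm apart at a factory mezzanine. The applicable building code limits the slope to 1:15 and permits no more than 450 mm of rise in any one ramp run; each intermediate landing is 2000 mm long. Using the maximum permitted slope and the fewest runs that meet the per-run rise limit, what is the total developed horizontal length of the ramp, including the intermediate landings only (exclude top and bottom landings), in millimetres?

At most 450 each: 1980/450 = 4.40, giving 5 ramp runs. That means 4 intermediate landings.
Ramp run (horizontal) at 1:15: 1980 × 15 = 29700 mm.
Intermediate landings: 4 × 2000 = 8000 mm.
Total developed length = 29700 + 8000 = 37700 mm.

37700 mm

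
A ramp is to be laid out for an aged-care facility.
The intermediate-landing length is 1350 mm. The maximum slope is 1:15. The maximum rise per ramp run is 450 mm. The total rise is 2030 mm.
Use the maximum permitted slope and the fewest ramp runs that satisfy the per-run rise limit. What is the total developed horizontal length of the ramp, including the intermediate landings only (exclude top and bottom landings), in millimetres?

35850 mm

2030 / 450 = 4.51, so 5 ramp runs are needed. That means 4 intermediate landings.
Ramp run (horizontal) at 1:15: 2030 × 15 = 30450 mm.
Intermediate landings: 4 × 1350 = 5400 mm.
Total developed length = 30450 + 5400 = 35850 mm.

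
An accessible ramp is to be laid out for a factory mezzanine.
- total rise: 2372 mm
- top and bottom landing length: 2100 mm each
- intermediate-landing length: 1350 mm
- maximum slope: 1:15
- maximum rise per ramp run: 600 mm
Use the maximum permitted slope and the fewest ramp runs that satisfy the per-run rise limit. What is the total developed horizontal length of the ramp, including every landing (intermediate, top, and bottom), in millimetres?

2372 / 600 = 3.95, so 4 ramp runs are needed. That means 3 intermediate landings.
Horizontal run for 2372 mm of rise at 1:15 is 2372 × 15 = 35580 mm.
Intermediate landings: 3 × 1350 = 4050 mm.
Top and bottom landings: 2 × 2100 = 4200 mm.
Total = 35580 + 4050 + 4200 = 43830 mm.

43830 mm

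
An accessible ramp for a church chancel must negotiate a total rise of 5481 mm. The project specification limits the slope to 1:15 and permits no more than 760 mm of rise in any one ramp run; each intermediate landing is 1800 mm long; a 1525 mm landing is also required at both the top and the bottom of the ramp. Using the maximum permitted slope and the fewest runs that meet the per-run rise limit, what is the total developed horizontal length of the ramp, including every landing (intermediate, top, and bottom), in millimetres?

97865 mm

5481 / 760 = 7.21, so 8 ramp runs are needed. That means 7 intermediate landings.
Horizontal run for 5481 mm of rise at 1:15 is 5481 × 15 = 82215 mm.
Intermediate landings: 7 × 1800 = 12600 mm.
Top and bottom landings: 2 × 1525 = 3050 mm.
Total = 82215 + 12600 + 3050 = 97865 mm.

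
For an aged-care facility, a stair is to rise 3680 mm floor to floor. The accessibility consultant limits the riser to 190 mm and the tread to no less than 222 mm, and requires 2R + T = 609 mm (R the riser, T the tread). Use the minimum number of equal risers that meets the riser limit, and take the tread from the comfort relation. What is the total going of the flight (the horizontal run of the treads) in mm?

4579 mm

3680 / 190 = 19.368 → round up to 20 risers.
Riser R = 3680 / 20 = 184 mm, within the 190 mm limit.
Tread T = 609 − 2 × 184 = 241 mm (≥ 222 mm).
Treads = 20 − 1 = 19; going = 19 × 241 = 4579 mm.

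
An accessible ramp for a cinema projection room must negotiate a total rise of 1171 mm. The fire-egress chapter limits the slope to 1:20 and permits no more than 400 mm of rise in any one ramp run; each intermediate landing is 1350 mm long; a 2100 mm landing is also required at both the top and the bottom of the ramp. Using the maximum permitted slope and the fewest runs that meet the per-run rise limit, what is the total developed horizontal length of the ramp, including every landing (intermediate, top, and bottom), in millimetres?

⌈1171/400⌉ = 3 ramp runs. That means 2 intermediate landings.
Ramp run (horizontal) at 1:20: 1171 × 20 = 23420 mm.
Intermediate landings: 2 × 1350 = 2700 mm.
Top and bottom landings: 2 × 2100 = 4200 mm.
Total = 23420 + 2700 + 4200 = 30320 mm.

30320 mm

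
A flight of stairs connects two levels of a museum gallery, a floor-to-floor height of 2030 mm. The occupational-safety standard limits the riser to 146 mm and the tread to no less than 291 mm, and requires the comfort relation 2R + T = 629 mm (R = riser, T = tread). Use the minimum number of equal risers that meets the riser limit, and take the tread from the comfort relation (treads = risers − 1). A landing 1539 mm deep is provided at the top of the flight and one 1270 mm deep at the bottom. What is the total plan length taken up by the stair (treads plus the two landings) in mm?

7216 mm

At most 146 each: 2030/146 = 13.90, giving 14 risers.
R = 2030 ÷ 14 = 145 mm.
From 2R + T = 629: T = 629 − 290 = 339 mm.
14 risers give 13 treads; going = 13 × 339 = 4407 mm.
Add landings: 4407 + 1539 + 1270 = 7216 mm.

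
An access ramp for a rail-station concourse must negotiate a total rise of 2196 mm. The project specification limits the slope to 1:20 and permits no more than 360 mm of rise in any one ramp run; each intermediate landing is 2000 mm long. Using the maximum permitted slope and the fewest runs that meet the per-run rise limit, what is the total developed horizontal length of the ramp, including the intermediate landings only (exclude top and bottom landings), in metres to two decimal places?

At most 360 each: 2196/360 = 6.10, giving 7 ramp runs. That means 6 intermediate landings.
Ramp run (horizontal) at 1:20: 2196 × 20 = 43920 mm.
6 intermediate landings contribute 6 × 2000 = 12000 mm.
Developed length = 43920 + 12000 = 55920 mm.
= 55.92 m.

55.92 m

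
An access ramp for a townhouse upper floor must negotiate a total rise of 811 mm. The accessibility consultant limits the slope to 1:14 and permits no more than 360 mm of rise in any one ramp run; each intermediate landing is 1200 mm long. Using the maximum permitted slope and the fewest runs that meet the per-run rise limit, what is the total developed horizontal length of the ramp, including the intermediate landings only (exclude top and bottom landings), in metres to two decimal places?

13.75 m

811 / 360 = 2.253 → round up to 3 ramp runs. That means 2 intermediate landings.
Horizontal run for 811 mm of rise at 1:14 is 811 × 14 = 11354 mm.
2 intermediate landings contribute 2 × 1200 = 2400 mm.
Total developed length = 11354 + 2400 = 13754 mm.
= 13.75 m.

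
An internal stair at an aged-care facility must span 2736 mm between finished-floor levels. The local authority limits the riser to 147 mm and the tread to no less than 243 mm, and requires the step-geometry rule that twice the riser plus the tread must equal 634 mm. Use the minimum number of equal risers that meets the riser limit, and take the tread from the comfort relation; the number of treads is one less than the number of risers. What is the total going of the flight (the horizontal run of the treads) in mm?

6228 mm

⌈2736/147⌉ = 19 risers.
Riser R = 2736 / 19 = 144 mm, within the 147 mm limit.
Tread T = 634 − 2 × 144 = 346 mm (≥ 243 mm).
19 risers give 18 treads; going = 18 × 346 = 6228 mm.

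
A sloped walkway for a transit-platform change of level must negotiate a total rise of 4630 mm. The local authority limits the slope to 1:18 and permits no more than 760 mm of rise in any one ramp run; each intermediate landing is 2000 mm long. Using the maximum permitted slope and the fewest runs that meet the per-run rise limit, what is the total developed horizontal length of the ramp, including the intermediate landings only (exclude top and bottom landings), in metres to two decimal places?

At most 760 each: 4630/760 = 6.09, giving 7 ramp runs. That means 6 intermediate landings.
Horizontal run for 4630 mm of rise at 1:18 is 4630 × 18 = 83340 mm.
Intermediate landings: 6 × 2000 = 12000 mm.
Developed length = 83340 + 12000 = 95340 mm.
= 95.34 m.

95.34 m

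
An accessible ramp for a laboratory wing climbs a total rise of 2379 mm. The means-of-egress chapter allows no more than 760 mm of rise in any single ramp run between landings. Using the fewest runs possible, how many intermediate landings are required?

2379 / 760 = 3.130 → round up to 4 ramp runs.
4 runs are separated by 3 intermediate landings.

3 intermediate landings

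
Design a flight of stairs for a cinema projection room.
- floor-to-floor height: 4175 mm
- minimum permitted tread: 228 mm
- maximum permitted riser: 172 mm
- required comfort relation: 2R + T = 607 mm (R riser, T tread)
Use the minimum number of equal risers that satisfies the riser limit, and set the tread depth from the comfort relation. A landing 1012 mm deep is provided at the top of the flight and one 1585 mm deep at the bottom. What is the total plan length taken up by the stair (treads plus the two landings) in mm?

9149 mm

4175 / 172 = 24.27, so 25 risers are needed.
Each riser is 4175/25 = 167 mm (≤ 172 mm).
T = 607 − 2·167 = 273 mm, which satisfies the 228 mm minimum.
25 risers give 24 treads; going = 24 × 273 = 6552 mm.
Add landings: 6552 + 1012 + 1585 = 9149 mm.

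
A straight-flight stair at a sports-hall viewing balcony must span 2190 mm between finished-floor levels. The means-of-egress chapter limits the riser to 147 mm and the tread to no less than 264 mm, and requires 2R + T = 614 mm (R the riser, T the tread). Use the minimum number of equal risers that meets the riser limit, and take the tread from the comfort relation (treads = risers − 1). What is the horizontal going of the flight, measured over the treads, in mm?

4508 mm

2190 / 147 = 14.90, so 15 risers are needed.
Riser R = 2190 / 15 = 146 mm, within the 147 mm limit.
Tread T = 614 − 2 × 146 = 322 mm (≥ 264 mm).
15 risers give 14 treads; going = 14 × 322 = 4508 mm.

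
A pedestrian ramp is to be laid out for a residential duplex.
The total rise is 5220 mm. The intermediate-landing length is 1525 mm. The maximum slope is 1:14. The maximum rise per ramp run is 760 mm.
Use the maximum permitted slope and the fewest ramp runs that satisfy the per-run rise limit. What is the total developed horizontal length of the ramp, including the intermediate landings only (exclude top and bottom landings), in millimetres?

5220 / 760 = 6.87, so 7 ramp runs are needed. That means 6 intermediate landings.
Horizontal run for 5220 mm of rise at 1:14 is 5220 × 14 = 73080 mm.
Intermediate landings: 6 × 1525 = 9150 mm.
Developed length = 73080 + 9150 = 82230 mm.

82230 mm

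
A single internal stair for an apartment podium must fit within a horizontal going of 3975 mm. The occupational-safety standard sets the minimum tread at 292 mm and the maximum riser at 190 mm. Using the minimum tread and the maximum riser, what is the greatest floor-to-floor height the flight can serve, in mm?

Treads that fit: ⌊3975 / 292⌋ = 13.
Risers = treads + 1 = 14.
Maximum height = 14 × 190 = 2660 mm.

2660 mm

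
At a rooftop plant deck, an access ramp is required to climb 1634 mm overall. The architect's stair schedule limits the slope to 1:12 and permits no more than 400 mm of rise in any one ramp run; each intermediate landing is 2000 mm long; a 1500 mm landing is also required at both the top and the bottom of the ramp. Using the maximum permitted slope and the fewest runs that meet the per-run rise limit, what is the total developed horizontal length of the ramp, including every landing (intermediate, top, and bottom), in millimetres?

30608 mm

⌈1634/400⌉ = 5 ramp runs. That means 4 intermediate landings.
Ramp run (horizontal) at 1:12: 1634 × 12 = 19608 mm.
4 intermediate landings contribute 4 × 2000 = 8000 mm.
Top and bottom landings: 2 × 1500 = 3000 mm.
Total = 19608 + 8000 + 3000 = 30608 mm.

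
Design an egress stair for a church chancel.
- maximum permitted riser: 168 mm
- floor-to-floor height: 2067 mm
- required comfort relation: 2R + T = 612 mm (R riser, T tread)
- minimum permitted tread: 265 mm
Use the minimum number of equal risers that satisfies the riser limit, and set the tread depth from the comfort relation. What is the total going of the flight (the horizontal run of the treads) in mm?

3528 mm

⌈2067/168⌉ = 13 risers.
Each riser is 2067/13 = 159 mm (≤ 168 mm).
Tread T = 612 − 2 × 159 = 294 mm (≥ 265 mm).
13 risers give 12 treads; going = 12 × 294 = 3528 mm.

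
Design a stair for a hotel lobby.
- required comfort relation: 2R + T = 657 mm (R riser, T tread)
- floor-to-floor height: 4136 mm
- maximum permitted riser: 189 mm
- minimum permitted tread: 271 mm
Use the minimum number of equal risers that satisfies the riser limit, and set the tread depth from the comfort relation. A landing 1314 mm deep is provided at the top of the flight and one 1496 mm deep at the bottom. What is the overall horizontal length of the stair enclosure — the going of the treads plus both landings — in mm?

8711 mm

At most 189 each: 4136/189 = 21.88, giving 22 risers.
R = 4136 ÷ 22 = 188 mm.
T = 657 − 2·188 = 281 mm, which satisfies the 271 mm minimum.
Treads = 22 − 1 = 21; going = 21 × 281 = 5901 mm.
Add landings: 5901 + 1314 + 1496 = 8711 mm.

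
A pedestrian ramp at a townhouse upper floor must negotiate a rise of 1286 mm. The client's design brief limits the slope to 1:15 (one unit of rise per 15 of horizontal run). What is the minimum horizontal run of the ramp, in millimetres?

19290 mm

At 1:15 the run is 15 × 1286 = 19290 mm.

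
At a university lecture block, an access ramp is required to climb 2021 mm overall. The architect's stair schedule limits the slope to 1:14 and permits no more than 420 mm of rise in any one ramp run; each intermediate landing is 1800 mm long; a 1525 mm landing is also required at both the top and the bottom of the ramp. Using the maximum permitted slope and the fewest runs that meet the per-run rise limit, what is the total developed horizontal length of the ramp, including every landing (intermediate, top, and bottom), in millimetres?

38544 mm

At most 420 each: 2021/420 = 4.81, giving 5 ramp runs. That means 4 intermediate landings.
Ramp run (horizontal) at 1:14: 2021 × 14 = 28294 mm.
4 intermediate landings contribute 4 × 1800 = 7200 mm.
Top and bottom landings: 2 × 1525 = 3050 mm.
Total = 28294 + 7200 + 3050 = 38544 mm.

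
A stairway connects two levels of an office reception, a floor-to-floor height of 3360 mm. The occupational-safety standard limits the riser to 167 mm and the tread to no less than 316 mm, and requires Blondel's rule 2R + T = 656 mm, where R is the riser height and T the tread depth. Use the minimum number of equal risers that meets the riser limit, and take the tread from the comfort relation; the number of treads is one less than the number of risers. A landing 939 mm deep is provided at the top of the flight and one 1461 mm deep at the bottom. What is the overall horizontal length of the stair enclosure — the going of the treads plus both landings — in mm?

At most 167 each: 3360/167 = 20.12, giving 21 risers.
R = 3360 ÷ 21 = 160 mm.
Tread T = 656 − 2 × 160 = 336 mm (≥ 316 mm).
Going = (21 − 1) × 336 = 6720 mm.
Enclosure = 6720 + 939 + 1461 = 9120 mm.

9120 mm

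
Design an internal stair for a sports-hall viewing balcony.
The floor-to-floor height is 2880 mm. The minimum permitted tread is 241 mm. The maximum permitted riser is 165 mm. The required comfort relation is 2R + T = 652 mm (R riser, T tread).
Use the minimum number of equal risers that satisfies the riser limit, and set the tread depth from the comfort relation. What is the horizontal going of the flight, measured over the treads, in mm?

5644 mm

⌈2880/165⌉ = 18 risers.
Riser R = 2880 / 18 = 160 mm, within the 165 mm limit.
Tread T = 652 − 2 × 160 = 332 mm (≥ 241 mm).
Going = (18 − 1) × 332 = 5644 mm.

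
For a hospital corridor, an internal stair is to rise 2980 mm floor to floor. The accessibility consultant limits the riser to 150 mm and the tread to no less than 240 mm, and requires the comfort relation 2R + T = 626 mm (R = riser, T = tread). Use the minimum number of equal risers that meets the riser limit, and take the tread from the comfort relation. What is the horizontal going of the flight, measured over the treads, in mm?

At most 150 each: 2980/150 = 19.87, giving 20 risers.
Each riser is 2980/20 = 149 mm (≤ 150 mm).
From 2R + T = 626: T = 626 − 298 = 328 mm.
Treads = 20 − 1 = 19; going = 19 × 328 = 6232 mm.

6232 mm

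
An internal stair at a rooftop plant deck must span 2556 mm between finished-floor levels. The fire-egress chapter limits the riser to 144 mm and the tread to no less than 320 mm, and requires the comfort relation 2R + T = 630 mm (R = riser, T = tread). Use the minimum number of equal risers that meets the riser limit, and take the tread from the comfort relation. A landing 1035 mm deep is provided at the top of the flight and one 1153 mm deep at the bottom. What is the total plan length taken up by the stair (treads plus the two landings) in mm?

2556 / 144 = 17.75, so 18 risers are needed.
Each riser is 2556/18 = 142 mm (≤ 144 mm).
T = 630 − 2·142 = 346 mm, which satisfies the 320 mm minimum.
Going = (18 − 1) × 346 = 5882 mm.
Add landings: 5882 + 1035 + 1153 = 8070 mm.

8070 mm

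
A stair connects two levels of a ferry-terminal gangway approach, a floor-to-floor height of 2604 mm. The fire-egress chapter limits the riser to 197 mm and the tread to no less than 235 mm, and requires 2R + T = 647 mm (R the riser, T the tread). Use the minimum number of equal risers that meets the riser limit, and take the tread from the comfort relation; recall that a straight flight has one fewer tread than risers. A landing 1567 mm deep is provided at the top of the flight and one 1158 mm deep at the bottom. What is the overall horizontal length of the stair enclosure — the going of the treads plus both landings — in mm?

2604 / 197 = 13.22, so 14 risers are needed.
R = 2604 ÷ 14 = 186 mm.
From 2R + T = 647: T = 647 − 372 = 275 mm.
14 risers give 13 treads; going = 13 × 275 = 3575 mm.
Enclosure = 3575 + 1567 + 1158 = 6300 mm.

6300 mm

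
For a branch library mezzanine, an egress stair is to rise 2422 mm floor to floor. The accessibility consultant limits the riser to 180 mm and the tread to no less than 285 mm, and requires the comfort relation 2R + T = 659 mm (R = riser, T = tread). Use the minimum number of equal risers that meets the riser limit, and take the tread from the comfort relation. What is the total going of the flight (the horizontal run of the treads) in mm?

4069 mm

2422 / 180 = 13.456 → round up to 14 risers.
Each riser is 2422/14 = 173 mm (≤ 180 mm).
From 2R + T = 659: T = 659 − 346 = 313 mm.
Going = (14 − 1) × 313 = 4069 mm.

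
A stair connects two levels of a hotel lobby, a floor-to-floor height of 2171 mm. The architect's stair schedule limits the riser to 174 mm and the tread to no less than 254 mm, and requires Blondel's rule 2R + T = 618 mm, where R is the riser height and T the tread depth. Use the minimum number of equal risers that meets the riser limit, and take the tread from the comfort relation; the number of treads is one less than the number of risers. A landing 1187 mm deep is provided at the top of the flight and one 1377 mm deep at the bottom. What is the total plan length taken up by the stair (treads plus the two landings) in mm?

5972 mm

2171 / 174 = 12.477 → round up to 13 risers.
Each riser is 2171/13 = 167 mm (≤ 174 mm).
T = 618 − 2·167 = 284 mm, which satisfies the 254 mm minimum.
Treads = 13 − 1 = 12; going = 12 × 284 = 3408 mm.
Add landings: 3408 + 1187 + 1377 = 5972 mm.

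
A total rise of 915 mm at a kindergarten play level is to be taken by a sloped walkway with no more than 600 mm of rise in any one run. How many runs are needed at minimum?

⌈915/600⌉ = 2 ramp runs.

2 runs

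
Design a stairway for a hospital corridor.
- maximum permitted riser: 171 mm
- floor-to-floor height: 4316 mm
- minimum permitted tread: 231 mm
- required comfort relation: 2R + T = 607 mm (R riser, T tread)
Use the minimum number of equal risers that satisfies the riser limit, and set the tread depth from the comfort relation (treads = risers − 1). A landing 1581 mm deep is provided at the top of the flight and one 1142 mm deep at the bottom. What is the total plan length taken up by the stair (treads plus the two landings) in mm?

9598 mm

At most 171 each: 4316/171 = 25.24, giving 26 risers.
R = 4316 ÷ 26 = 166 mm.
From 2R + T = 607: T = 607 − 332 = 275 mm.
Treads = 26 − 1 = 25; going = 25 × 275 = 6875 mm.
Enclosure = 6875 + 1581 + 1142 = 9598 mm.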